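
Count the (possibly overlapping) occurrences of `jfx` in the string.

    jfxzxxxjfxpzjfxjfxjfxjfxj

6

Sliding a length-3 window over the 25 characters (23 positions):
  position 1–3: jfx
  position 8–10: jfx
  position 13–15: jfx
  position 16–18: jfx
  position 19–21: jfx
  position 22–24: jfx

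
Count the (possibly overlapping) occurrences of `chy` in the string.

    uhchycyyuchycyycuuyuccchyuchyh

Sliding a length-3 window over the 30 characters (28 positions):
  position 3–5: chy
  position 10–12: chy
  position 23–25: chy
  position 27–29: chy

4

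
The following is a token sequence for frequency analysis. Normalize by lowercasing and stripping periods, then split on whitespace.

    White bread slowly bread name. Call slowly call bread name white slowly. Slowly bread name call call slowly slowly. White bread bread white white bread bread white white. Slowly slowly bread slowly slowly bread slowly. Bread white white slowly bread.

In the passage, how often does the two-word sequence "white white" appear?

Scanning the 39 overlapping bigram windows for "white white":
  position 23–24: white white
  position 27–28: white white
  position 37–38: white white

3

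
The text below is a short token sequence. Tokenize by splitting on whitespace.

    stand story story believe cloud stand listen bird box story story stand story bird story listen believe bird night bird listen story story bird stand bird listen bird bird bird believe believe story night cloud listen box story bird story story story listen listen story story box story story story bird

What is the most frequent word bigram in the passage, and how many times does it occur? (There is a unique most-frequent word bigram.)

"story story", 8 times

Bigram frequencies (highest first):
  story story: 8
  story bird: 4
  box story: 3
  stand story: 2
  listen bird: 2
  bird story: 2
  … (25 more, each ≤ 2)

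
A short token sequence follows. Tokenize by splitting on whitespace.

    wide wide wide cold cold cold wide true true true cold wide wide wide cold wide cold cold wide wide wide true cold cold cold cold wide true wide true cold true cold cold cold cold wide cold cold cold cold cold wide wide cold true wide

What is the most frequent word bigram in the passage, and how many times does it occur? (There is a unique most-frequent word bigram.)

Bigram frequencies (highest first):
  cold cold: 13
  wide wide: 7
  cold wide: 7
  wide cold: 5
  wide true: 4
  true cold: 4
  … (3 more, each ≤ 2)

"cold cold", 13 times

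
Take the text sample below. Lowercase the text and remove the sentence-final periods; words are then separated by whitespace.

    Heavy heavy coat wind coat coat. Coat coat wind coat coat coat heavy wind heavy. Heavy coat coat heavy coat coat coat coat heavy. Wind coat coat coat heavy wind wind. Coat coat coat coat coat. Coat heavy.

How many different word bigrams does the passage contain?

9

38 tokens → 37 bigram windows in total.
Repeated bigrams (each contributes count−1 duplicates):
  coat coat: 16
  coat heavy: 5
  wind coat: 4
  heavy coat: 3
  heavy wind: 3
  coat wind: 2
  heavy heavy: 2
28 duplicate windows → 37 − 28 = 9 distinct.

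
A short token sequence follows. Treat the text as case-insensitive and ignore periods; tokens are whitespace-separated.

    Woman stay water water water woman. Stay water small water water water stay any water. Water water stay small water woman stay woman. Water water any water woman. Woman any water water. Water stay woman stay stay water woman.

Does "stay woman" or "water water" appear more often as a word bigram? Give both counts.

"stay woman": 2 occurrences
"water water": 9 occurrences

"water water" (9 vs 2)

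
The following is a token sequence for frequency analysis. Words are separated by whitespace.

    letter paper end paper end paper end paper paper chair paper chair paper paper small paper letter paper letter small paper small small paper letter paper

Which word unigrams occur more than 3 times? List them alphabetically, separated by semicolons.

letter; paper; small

Unigram counts meeting the condition (more than 3 times):
  letter: 4
  paper: 13
  small: 4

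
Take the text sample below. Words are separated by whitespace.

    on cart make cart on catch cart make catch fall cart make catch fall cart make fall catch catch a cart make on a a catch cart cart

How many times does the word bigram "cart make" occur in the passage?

5

Scanning the 27 overlapping bigram windows for "cart make":
  position 2–3: cart make
  position 7–8: cart make
  position 11–12: cart make
  position 15–16: cart make
  position 21–22: cart make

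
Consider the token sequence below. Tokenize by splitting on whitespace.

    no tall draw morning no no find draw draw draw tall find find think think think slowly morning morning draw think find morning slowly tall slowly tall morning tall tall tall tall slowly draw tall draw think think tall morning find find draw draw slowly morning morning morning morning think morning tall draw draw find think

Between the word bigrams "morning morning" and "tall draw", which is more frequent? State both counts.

"morning morning" (4 vs 3)

"morning morning": 4 occurrences
"tall draw": 3 occurrences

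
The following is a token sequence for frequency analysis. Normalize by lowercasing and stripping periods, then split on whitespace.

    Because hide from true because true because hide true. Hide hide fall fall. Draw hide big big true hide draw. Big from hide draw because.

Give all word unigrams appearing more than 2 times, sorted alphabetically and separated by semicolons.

Unigram counts meeting the condition (more than 2 times):
  because: 4
  big: 3
  draw: 3
  hide: 7
  true: 4

because; big; draw; hide; true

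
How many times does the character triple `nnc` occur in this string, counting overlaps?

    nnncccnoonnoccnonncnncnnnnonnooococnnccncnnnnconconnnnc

Sliding a length-3 window over the 55 characters (53 positions):
  position 2–4: nnc
  position 17–19: nnc
  position 20–22: nnc
  position 36–38: nnc
  position 44–46: nnc
  position 53–55: nnc

6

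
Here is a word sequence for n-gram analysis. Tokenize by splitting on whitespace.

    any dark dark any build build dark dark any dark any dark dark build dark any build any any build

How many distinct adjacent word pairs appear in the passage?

9

20 tokens → 19 bigram windows in total.
Repeated bigrams (each contributes count−1 duplicates):
  dark any: 4
  any build: 3
  any dark: 3
  dark dark: 3
  build dark: 2
10 duplicate windows → 19 − 10 = 9 distinct.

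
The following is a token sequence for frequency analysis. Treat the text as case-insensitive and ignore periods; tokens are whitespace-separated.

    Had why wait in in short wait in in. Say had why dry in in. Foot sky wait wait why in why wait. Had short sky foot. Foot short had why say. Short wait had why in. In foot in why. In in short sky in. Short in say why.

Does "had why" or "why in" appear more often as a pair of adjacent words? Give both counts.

"had why": 4 occurrences
"why in": 3 occurrences

"had why" (4 vs 3)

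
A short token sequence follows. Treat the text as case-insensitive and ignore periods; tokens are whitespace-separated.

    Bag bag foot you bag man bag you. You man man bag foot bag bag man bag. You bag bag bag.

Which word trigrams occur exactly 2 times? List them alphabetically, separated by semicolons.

Trigram counts meeting the condition (exactly 2 times):
  bag man bag: 2
  man bag you: 2

bag man bag; man bag you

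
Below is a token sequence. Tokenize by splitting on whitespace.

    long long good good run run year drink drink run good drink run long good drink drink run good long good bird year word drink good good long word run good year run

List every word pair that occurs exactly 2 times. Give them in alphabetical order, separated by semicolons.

drink drink; good drink; good good; good long

Bigram counts meeting the condition (exactly 2 times):
  drink drink: 2
  good drink: 2
  good good: 2
  good long: 2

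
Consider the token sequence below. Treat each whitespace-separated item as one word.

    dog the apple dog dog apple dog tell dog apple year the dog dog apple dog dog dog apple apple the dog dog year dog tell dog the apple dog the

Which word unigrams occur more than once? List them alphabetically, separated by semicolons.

Unigram counts meeting the condition (more than once):
  apple: 7
  dog: 15
  tell: 2
  the: 5
  year: 2

apple; dog; tell; the; year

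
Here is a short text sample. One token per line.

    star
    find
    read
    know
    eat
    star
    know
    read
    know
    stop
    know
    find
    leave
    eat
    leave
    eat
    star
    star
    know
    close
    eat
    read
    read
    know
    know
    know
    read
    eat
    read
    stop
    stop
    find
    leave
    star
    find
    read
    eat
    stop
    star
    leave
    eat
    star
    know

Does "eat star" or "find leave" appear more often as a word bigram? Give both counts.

"eat star" (3 vs 2)

"eat star": 3 occurrences
"find leave": 2 occurrences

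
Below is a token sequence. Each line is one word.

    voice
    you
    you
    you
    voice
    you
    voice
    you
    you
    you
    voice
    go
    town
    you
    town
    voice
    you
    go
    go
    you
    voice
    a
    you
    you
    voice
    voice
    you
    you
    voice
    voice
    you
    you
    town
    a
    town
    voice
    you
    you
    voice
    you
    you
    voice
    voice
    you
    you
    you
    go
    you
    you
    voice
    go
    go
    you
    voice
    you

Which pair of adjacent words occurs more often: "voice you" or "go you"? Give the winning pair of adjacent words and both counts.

"voice you": 10 occurrences
"go you": 3 occurrences

"voice you" (10 vs 3)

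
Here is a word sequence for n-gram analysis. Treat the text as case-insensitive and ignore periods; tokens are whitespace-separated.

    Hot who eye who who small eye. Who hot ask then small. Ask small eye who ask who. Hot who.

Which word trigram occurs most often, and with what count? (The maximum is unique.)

"small eye who", 2 times

Trigram frequencies (highest first):
  small eye who: 2
  hot who eye: 1
  who eye who: 1
  eye who who: 1
  who who small: 1
  who small eye: 1
  … (11 more, each ≤ 1)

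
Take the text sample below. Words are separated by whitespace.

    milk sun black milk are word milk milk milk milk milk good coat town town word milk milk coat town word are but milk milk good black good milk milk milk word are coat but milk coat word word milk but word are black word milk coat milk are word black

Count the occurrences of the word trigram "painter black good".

Scanning the 49 overlapping trigram windows for "painter black good":
  (none found)

0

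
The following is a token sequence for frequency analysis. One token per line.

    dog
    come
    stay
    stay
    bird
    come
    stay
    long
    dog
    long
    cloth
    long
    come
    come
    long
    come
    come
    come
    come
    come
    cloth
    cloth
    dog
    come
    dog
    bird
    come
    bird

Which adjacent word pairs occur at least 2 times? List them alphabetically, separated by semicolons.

bird come; come come; come stay; dog come; long come

Bigram counts meeting the condition (at least 2 times):
  bird come: 2
  come come: 5
  come stay: 2
  dog come: 2
  long come: 2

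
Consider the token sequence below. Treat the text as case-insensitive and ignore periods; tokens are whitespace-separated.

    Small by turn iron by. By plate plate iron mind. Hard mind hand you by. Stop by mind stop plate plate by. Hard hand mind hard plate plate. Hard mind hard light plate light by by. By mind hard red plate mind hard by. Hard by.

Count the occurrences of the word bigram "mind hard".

Scanning the 45 overlapping bigram windows for "mind hard":
  position 10–11: mind hard
  position 25–26: mind hard
  position 30–31: mind hard
  position 38–39: mind hard
  position 42–43: mind hard

5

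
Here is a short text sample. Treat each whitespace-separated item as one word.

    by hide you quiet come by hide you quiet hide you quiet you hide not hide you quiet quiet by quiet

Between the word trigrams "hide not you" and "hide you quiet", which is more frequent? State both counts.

"hide you quiet" (4 vs 0)

"hide not you": 0 occurrences
"hide you quiet": 4 occurrences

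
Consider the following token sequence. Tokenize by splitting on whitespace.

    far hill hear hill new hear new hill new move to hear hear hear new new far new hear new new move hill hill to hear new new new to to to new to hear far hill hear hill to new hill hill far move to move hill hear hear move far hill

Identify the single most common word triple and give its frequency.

Trigram frequencies (highest first):
  hear new new: 3
  far hill hear: 2
  hill hear hill: 2
  new hear new: 2
  hear hill new: 1
  hill new hear: 1
  … (40 more, each ≤ 1)

"hear new new", 3 times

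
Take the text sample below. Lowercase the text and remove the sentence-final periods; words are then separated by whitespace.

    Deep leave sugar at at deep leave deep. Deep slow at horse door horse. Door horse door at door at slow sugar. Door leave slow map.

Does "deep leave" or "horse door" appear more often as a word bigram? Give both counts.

"horse door" (3 vs 2)

"deep leave": 2 occurrences
"horse door": 3 occurrences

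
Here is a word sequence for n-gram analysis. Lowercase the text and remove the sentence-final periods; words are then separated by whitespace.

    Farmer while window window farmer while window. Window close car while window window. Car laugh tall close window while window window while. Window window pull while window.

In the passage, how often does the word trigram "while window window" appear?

Scanning the 25 overlapping trigram windows for "while window window":
  position 2–4: while window window
  position 6–8: while window window
  position 11–13: while window window
  position 19–21: while window window
  position 22–24: while window window

5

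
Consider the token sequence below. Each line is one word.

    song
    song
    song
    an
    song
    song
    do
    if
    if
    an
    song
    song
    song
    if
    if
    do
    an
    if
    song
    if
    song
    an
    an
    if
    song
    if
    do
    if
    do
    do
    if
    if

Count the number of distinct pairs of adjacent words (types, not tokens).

32 tokens → 31 bigram windows in total.
Repeated bigrams (each contributes count−1 duplicates):
  song song: 5
  do if: 3
  if do: 3
  if if: 3
  if song: 3
  song if: 3
  an if: 2
  an song: 2
  … (1 more repeated)
17 duplicate windows → 31 − 17 = 14 distinct.

14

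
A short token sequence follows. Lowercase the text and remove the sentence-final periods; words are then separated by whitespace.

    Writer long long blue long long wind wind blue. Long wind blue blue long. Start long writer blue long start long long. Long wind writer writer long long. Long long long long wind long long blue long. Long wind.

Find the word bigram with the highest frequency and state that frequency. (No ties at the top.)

"long long", 11 times

Bigram frequencies (highest first):
  long long: 11
  blue long: 5
  long wind: 5
  writer long: 2
  long blue: 2
  wind blue: 2
  … (9 more, each ≤ 2)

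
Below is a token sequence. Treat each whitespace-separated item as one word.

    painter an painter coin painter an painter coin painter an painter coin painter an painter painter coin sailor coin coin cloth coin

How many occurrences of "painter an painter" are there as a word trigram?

4

Scanning the 20 overlapping trigram windows for "painter an painter":
  position 1–3: painter an painter
  position 5–7: painter an painter
  position 9–11: painter an painter
  position 13–15: painter an painter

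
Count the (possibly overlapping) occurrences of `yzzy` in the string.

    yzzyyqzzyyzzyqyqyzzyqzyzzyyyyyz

4

Sliding a length-4 window over the 31 characters (28 positions):
  position 1–4: yzzy
  position 10–13: yzzy
  position 17–20: yzzy
  position 23–26: yzzy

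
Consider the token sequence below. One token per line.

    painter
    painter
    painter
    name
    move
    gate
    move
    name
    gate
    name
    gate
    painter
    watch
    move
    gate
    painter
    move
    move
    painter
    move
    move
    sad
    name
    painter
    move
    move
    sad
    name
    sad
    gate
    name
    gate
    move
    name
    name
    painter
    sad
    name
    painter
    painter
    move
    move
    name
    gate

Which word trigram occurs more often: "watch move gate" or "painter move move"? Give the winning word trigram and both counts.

"painter move move" (4 vs 1)

"watch move gate": 1 occurrence
"painter move move": 4 occurrences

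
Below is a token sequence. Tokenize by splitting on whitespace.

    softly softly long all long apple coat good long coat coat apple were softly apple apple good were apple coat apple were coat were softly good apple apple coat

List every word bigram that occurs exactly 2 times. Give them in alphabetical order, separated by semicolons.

apple apple; apple were; coat apple; were softly

Bigram counts meeting the condition (exactly 2 times):
  apple apple: 2
  apple were: 2
  coat apple: 2
  were softly: 2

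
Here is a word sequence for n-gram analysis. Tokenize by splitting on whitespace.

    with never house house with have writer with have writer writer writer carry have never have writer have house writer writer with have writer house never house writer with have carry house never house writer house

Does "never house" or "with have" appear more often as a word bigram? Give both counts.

"with have" (4 vs 3)

"never house": 3 occurrences
"with have": 4 occurrences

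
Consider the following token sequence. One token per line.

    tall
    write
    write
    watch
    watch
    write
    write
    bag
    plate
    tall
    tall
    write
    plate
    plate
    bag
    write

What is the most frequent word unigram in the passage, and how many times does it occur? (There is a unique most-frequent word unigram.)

"write", 6 times

Unigram frequencies (highest first):
  write: 6
  tall: 3
  plate: 3
  watch: 2
  bag: 2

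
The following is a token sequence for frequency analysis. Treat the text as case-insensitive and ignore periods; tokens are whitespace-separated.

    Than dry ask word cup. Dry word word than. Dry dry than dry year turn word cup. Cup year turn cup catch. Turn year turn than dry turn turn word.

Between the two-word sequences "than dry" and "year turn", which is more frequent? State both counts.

"than dry": 4 occurrences
"year turn": 3 occurrences

"than dry" (4 vs 3)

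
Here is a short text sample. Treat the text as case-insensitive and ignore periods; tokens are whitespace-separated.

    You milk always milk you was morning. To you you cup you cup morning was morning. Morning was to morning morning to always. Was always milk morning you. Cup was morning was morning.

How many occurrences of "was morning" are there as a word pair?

4

Scanning the 32 overlapping bigram windows for "was morning":
  position 6–7: was morning
  position 15–16: was morning
  position 30–31: was morning
  position 32–33: was morning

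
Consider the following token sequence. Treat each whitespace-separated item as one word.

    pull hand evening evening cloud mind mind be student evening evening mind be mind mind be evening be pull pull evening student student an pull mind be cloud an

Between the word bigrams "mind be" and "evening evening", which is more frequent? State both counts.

"mind be" (4 vs 2)

"mind be": 4 occurrences
"evening evening": 2 occurrences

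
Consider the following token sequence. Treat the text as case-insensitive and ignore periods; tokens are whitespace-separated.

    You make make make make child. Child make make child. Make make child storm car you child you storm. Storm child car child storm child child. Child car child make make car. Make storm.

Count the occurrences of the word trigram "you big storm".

Scanning the 32 overlapping trigram windows for "you big storm":
  (none found)

0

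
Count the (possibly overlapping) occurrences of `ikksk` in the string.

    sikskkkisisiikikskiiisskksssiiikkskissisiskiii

Sliding a length-5 window over the 46 characters (42 positions):
  position 31–35: ikksk

1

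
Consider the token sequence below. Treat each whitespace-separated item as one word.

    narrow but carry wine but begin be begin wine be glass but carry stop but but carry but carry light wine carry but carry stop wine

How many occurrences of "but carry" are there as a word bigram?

Scanning the 25 overlapping bigram windows for "but carry":
  position 2–3: but carry
  position 12–13: but carry
  position 16–17: but carry
  position 18–19: but carry
  position 23–24: but carry

5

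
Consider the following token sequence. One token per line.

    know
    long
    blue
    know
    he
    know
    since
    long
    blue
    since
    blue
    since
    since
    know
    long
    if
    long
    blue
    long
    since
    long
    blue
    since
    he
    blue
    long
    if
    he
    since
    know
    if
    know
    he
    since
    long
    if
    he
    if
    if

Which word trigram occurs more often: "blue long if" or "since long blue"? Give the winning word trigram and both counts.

"since long blue" (2 vs 1)

"blue long if": 1 occurrence
"since long blue": 2 occurrences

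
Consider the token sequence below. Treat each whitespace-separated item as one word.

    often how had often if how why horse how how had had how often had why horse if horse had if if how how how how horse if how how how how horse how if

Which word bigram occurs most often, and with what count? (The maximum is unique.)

"how how", 7 times

Bigram frequencies (highest first):
  how how: 7
  if how: 3
  how had: 2
  why horse: 2
  horse how: 2
  horse if: 2
  … (15 more, each ≤ 2)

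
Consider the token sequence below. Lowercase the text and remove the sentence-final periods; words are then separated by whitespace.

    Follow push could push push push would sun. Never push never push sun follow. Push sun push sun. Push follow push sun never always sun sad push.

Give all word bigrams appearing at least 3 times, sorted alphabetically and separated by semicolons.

follow push; push sun

Bigram counts meeting the condition (at least 3 times):
  follow push: 3
  push sun: 4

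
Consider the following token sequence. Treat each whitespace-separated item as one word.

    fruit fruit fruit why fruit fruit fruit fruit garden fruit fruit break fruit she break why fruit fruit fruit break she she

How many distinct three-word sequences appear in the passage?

15

22 tokens → 20 trigram windows in total.
Repeated trigrams (each contributes count−1 duplicates):
  fruit fruit fruit: 4
  fruit fruit break: 2
  why fruit fruit: 2
5 duplicate windows → 20 − 5 = 15 distinct.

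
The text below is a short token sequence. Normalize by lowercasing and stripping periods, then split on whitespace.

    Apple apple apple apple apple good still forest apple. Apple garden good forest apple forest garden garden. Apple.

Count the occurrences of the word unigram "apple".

9

Scanning the 18 tokens for "apple":
  position 1: apple
  position 2: apple
  position 3: apple
  position 4: apple
  position 5: apple
  position 9: apple
  position 10: apple
  position 14: apple
  position 18: apple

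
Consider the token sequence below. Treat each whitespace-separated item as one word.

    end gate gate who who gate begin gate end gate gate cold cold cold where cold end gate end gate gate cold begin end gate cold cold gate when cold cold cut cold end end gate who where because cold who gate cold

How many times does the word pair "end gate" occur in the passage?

Scanning the 42 overlapping bigram windows for "end gate":
  position 1–2: end gate
  position 9–10: end gate
  position 17–18: end gate
  position 19–20: end gate
  position 24–25: end gate
  position 35–36: end gate

6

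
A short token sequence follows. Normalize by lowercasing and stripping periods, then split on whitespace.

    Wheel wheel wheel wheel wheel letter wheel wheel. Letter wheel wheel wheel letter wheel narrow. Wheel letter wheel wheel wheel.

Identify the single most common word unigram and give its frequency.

Unigram frequencies (highest first):
  wheel: 15
  letter: 4
  narrow: 1

"wheel", 15 times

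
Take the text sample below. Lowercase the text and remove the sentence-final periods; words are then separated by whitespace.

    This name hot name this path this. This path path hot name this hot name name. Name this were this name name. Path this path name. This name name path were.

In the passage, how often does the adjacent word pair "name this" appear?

4

Scanning the 30 overlapping bigram windows for "name this":
  position 4–5: name this
  position 12–13: name this
  position 17–18: name this
  position 26–27: name this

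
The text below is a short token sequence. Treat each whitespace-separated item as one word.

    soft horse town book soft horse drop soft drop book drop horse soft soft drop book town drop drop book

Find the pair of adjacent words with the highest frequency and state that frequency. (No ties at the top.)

Bigram frequencies (highest first):
  drop book: 3
  soft horse: 2
  soft drop: 2
  horse town: 1
  town book: 1
  book soft: 1
  … (9 more, each ≤ 1)

"drop book", 3 times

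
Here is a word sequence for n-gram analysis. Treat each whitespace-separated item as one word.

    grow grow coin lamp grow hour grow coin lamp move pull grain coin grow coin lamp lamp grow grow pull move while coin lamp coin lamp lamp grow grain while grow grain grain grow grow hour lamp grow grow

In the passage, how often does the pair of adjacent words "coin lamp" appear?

Scanning the 38 overlapping bigram windows for "coin lamp":
  position 3–4: coin lamp
  position 8–9: coin lamp
  position 15–16: coin lamp
  position 23–24: coin lamp
  position 25–26: coin lamp

5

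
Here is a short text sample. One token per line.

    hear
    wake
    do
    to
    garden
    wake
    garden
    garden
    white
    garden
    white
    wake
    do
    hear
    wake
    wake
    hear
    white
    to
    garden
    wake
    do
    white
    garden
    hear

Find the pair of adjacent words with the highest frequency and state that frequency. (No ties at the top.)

"wake do", 3 times

Bigram frequencies (highest first):
  wake do: 3
  hear wake: 2
  to garden: 2
  garden wake: 2
  garden white: 2
  white garden: 2
  … (11 more, each ≤ 1)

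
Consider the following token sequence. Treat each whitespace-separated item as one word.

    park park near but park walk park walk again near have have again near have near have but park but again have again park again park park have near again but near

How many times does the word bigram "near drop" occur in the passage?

0

Scanning the 31 overlapping bigram windows for "near drop":
  (none found)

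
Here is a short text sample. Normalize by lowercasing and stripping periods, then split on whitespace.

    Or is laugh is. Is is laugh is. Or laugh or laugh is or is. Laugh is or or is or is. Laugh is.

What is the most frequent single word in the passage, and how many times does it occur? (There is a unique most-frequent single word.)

"is", 11 times

Unigram frequencies (highest first):
  is: 11
  or: 7
  laugh: 6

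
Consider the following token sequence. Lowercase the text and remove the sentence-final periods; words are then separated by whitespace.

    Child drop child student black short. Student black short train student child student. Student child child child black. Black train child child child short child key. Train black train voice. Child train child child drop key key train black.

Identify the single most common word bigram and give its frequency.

Bigram frequencies (highest first):
  child child: 5
  child drop: 2
  child student: 2
  student black: 2
  black short: 2
  student child: 2
  … (19 more, each ≤ 2)

"child child", 5 times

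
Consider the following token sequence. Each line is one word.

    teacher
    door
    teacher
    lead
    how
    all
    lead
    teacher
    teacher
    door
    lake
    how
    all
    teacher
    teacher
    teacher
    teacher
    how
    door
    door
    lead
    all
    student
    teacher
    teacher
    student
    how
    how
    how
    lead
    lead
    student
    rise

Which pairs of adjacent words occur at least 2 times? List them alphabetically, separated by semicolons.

Bigram counts meeting the condition (at least 2 times):
  how all: 2
  how how: 2
  teacher door: 2
  teacher teacher: 5

how all; how how; teacher door; teacher teacher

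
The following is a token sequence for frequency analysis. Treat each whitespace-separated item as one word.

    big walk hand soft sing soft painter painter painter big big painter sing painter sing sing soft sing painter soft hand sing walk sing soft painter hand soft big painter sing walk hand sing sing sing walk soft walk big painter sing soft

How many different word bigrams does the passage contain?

43 tokens → 42 bigram windows in total.
Repeated bigrams (each contributes count−1 duplicates):
  painter sing: 4
  sing soft: 4
  big painter: 3
  sing sing: 3
  sing walk: 3
  hand sing: 2
  hand soft: 2
  painter painter: 2
  … (4 more repeated)
19 duplicate windows → 42 − 19 = 23 distinct.

23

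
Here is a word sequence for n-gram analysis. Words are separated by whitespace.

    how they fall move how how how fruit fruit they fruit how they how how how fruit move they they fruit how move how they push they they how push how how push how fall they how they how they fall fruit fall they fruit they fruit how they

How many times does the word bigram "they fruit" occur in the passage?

Scanning the 48 overlapping bigram windows for "they fruit":
  position 10–11: they fruit
  position 20–21: they fruit
  position 44–45: they fruit
  position 46–47: they fruit

4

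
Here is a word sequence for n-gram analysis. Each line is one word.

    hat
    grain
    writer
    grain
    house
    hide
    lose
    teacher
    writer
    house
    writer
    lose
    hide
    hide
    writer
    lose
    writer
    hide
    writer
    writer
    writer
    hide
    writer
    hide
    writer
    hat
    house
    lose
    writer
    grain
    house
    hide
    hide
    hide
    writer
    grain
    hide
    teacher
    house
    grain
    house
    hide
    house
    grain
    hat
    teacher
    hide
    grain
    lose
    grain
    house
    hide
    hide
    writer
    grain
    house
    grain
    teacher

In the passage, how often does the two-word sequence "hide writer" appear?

Scanning the 57 overlapping bigram windows for "hide writer":
  position 14–15: hide writer
  position 18–19: hide writer
  position 22–23: hide writer
  position 24–25: hide writer
  position 34–35: hide writer
  position 53–54: hide writer

6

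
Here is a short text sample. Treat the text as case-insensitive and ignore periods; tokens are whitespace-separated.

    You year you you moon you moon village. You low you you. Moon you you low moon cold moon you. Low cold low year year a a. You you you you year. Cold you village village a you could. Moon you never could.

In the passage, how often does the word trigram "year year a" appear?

1

Scanning the 41 overlapping trigram windows for "year year a":
  position 24–26: year year a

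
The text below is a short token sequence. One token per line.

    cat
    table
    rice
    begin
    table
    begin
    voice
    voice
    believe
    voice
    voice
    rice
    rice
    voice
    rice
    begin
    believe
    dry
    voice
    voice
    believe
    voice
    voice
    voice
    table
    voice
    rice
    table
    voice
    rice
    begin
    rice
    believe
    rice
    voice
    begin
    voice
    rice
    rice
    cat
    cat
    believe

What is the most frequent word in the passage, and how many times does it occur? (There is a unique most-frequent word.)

"voice", 14 times

Unigram frequencies (highest first):
  voice: 14
  rice: 10
  begin: 5
  believe: 5
  table: 4
  cat: 3
  … (1 more, each ≤ 1)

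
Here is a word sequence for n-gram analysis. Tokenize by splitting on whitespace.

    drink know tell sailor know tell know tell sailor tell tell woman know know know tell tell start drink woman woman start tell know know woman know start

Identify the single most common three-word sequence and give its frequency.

Trigram frequencies (highest first):
  know tell sailor: 2
  drink know tell: 1
  tell sailor know: 1
  sailor know tell: 1
  know tell know: 1
  tell know tell: 1
  … (19 more, each ≤ 1)

"know tell sailor", 2 times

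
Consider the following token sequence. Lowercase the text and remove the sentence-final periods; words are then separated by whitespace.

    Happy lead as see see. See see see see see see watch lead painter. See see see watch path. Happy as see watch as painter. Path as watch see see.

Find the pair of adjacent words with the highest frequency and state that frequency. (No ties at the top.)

"see see", 10 times

Bigram frequencies (highest first):
  see see: 10
  see watch: 3
  as see: 2
  happy lead: 1
  lead as: 1
  watch lead: 1
  … (11 more, each ≤ 1)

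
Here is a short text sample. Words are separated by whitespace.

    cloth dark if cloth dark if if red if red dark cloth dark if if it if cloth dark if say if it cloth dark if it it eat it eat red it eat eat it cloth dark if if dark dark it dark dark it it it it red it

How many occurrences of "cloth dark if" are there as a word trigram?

6

Scanning the 49 overlapping trigram windows for "cloth dark if":
  position 1–3: cloth dark if
  position 4–6: cloth dark if
  position 12–14: cloth dark if
  position 18–20: cloth dark if
  position 24–26: cloth dark if
  position 37–39: cloth dark if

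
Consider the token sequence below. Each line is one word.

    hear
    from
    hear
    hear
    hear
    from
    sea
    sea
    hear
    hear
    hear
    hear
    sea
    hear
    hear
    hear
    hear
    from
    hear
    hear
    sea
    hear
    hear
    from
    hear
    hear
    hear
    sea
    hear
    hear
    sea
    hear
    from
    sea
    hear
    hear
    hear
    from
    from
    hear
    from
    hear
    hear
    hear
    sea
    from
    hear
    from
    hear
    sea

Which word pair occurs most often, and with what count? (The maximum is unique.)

Bigram frequencies (highest first):
  hear hear: 17
  hear from: 8
  from hear: 7
  sea hear: 6
  hear sea: 6
  from sea: 2
  … (3 more, each ≤ 1)

"hear hear", 17 times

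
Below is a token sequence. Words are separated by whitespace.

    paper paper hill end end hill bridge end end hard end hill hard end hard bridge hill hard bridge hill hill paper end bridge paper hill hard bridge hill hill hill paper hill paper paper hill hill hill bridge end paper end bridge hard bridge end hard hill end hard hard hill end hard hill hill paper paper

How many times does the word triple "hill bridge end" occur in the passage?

2

Scanning the 56 overlapping trigram windows for "hill bridge end":
  position 6–8: hill bridge end
  position 38–40: hill bridge end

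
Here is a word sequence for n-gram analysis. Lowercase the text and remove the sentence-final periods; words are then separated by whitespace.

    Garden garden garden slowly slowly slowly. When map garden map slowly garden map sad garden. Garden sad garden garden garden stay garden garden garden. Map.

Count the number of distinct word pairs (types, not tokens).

25 tokens → 24 bigram windows in total.
Repeated bigrams (each contributes count−1 duplicates):
  garden garden: 7
  garden map: 3
  sad garden: 2
  slowly slowly: 2
10 duplicate windows → 24 − 10 = 14 distinct.

14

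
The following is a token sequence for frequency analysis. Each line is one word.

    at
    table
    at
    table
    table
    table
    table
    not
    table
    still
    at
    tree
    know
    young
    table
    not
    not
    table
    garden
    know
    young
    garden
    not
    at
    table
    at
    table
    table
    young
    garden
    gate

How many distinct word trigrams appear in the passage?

25

31 tokens → 29 trigram windows in total.
Repeated trigrams (each contributes count−1 duplicates):
  at table at: 2
  at table table: 2
  table at table: 2
  table table table: 2
4 duplicate windows → 29 − 4 = 25 distinct.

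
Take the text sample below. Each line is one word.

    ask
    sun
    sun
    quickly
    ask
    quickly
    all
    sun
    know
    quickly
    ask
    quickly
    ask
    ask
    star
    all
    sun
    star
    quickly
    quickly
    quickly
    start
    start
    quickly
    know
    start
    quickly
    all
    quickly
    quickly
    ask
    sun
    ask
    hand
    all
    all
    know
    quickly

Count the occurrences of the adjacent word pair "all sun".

Scanning the 37 overlapping bigram windows for "all sun":
  position 7–8: all sun
  position 16–17: all sun

2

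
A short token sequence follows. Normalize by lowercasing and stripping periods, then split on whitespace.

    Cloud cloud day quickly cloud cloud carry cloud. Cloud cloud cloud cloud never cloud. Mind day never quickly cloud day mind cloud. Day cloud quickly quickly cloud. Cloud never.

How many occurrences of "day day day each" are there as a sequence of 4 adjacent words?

0

Scanning the 26 overlapping 4-gram windows for "day day day each":
  (none found)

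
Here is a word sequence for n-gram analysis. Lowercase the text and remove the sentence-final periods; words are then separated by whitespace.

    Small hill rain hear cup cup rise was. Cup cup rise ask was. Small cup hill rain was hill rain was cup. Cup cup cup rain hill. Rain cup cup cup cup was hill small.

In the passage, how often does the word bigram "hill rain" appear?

Scanning the 34 overlapping bigram windows for "hill rain":
  position 2–3: hill rain
  position 16–17: hill rain
  position 19–20: hill rain
  position 27–28: hill rain

4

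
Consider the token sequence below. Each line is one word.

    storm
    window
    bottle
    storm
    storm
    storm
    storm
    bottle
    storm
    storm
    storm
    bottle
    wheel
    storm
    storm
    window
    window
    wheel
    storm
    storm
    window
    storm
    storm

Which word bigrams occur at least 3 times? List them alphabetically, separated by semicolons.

Bigram counts meeting the condition (at least 3 times):
  storm storm: 8
  storm window: 3

storm storm; storm window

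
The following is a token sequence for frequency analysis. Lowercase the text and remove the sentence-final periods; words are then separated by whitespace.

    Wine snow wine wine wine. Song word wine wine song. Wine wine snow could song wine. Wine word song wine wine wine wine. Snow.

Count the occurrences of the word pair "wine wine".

8

Scanning the 23 overlapping bigram windows for "wine wine":
  position 3–4: wine wine
  position 4–5: wine wine
  position 8–9: wine wine
  position 11–12: wine wine
  position 16–17: wine wine
  position 20–21: wine wine
  position 21–22: wine wine
  position 22–23: wine wine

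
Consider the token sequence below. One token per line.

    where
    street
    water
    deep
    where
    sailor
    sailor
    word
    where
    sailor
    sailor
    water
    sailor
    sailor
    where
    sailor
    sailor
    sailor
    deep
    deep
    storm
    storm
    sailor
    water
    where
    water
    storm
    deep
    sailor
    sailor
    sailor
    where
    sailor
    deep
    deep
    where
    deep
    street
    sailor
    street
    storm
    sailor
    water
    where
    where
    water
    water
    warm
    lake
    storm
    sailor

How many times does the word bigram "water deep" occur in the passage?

1

Scanning the 50 overlapping bigram windows for "water deep":
  position 3–4: water deep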